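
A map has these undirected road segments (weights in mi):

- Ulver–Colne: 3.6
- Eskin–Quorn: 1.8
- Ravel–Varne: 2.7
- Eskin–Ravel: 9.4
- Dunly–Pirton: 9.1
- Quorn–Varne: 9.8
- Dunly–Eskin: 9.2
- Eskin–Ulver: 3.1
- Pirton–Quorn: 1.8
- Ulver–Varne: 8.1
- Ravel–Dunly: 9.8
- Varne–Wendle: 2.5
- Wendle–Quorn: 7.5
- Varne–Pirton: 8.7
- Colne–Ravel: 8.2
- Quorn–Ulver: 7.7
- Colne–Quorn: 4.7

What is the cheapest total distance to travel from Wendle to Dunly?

15 mi

Candidate routes:
Wendle - Quorn - Pirton - Dunly: 7.5+1.8+9.1 = 18.4
Wendle - Varne - Pirton - Dunly: 2.5+8.7+9.1 = 20.3
Wendle - Quorn - Eskin - Dunly: 7.5+1.8+9.2 = 18.5
Wendle - Varne - Ravel - Dunly: 2.5+2.7+9.8 = 15
The minimum is 15 mi via Wendle - Varne - Ravel - Dunly.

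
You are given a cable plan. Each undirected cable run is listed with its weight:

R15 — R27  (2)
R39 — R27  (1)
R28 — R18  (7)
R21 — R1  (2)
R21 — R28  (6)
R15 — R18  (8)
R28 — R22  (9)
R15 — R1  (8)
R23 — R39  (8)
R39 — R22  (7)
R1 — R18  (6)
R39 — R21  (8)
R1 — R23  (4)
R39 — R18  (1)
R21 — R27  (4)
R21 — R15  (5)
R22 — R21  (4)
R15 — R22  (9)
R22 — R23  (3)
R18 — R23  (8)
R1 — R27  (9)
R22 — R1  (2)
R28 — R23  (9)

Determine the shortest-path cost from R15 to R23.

Settle nodes by increasing distance from R15:
R15: 0
R27: 2  (via R15)
R39: 3  (via R27)
R18: 4  (via R39)
R21: 5  (via R15)
R1: 7  (via R21)
R22: 9  (via R15)
R23: 11  (via R39)
Shortest route: R15–R27–R39–R23 = 11.

11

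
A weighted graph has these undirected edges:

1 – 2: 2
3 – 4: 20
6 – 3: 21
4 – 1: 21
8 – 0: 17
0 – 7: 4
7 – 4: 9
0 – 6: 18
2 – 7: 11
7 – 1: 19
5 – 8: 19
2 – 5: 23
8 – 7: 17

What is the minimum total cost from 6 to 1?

Candidate routes:
6 - 0 - 7 - 4 - 1: 18+4+9+21 = 52
6 - 0 - 7 - 1: 18+4+19 = 41
6 - 3 - 4 - 1: 21+20+21 = 62
6 - 0 - 7 - 2 - 1: 18+4+11+2 = 35
Cheapest is 6 - 0 - 7 - 2 - 1 at 35.

35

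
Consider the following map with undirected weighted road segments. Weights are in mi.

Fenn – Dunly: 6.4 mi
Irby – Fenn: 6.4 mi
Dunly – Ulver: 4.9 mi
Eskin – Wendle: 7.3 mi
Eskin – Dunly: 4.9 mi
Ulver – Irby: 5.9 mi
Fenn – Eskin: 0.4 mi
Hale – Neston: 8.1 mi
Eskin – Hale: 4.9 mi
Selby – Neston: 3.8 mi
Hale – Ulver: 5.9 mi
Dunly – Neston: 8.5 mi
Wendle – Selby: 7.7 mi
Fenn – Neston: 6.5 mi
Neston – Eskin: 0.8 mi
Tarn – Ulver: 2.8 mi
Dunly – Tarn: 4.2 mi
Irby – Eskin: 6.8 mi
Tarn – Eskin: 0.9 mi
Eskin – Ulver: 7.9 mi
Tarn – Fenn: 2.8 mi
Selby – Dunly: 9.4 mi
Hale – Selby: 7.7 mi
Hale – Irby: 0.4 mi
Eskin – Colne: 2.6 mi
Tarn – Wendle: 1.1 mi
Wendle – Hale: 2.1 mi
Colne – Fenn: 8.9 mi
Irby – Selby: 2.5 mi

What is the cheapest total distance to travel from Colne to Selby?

7.2 mi

Compare a few routes:
Colne - Eskin - Tarn - Wendle - Hale - Irby - Selby: 2.6+0.9+1.1+2.1+0.4+2.5 = 9.6
Colne - Eskin - Hale - Irby - Selby: 2.6+4.9+0.4+2.5 = 10.4
Colne - Eskin - Neston - Selby: 2.6+0.8+3.8 = 7.2
The minimum is 7.2 mi via Colne - Eskin - Neston - Selby.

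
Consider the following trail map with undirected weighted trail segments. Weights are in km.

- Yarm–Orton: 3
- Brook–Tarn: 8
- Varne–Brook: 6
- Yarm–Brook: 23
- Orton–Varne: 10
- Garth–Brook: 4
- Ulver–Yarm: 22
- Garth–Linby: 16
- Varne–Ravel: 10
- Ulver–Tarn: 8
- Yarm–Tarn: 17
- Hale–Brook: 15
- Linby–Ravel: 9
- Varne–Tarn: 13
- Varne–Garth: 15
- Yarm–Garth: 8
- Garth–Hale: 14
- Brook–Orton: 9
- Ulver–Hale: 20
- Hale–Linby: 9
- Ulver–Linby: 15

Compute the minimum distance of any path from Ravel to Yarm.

Settle nodes by increasing distance from Ravel:
Ravel: 0
Linby: 9  (via Ravel)
Varne: 10  (via Ravel)
Brook: 16  (via Varne)
Hale: 18  (via Linby)
Garth: 20  (via Brook)
Orton: 20  (via Varne)
Yarm: 23  (via Orton)
Shortest route: Ravel–Varne–Orton–Yarm = 23 km.

23 km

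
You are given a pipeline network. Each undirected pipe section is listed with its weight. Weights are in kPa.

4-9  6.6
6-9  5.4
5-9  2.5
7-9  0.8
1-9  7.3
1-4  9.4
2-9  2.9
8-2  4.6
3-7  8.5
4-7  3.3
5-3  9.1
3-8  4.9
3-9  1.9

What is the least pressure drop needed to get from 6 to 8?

Compare a few routes:
6 → 9 → 3 → 8: 5.4+1.9+4.9 = 12.2
6 → 9 → 2 → 8: 5.4+2.9+4.6 = 12.9
6 → 9 → 7 → 3 → 8: 5.4+0.8+8.5+4.9 = 19.6
The minimum is 12.2 kPa via 6 → 9 → 3 → 8.

12.2 kPa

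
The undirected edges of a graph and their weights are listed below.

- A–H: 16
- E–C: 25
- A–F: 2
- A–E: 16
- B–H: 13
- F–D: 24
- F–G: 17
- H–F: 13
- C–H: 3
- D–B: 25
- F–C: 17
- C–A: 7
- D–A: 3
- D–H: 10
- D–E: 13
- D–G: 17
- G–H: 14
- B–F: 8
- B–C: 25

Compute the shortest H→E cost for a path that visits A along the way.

26

Shortest H→A: H → C → A = 10
Shortest A→E: A → E = 16
Total via A: 10 + 16 = 26.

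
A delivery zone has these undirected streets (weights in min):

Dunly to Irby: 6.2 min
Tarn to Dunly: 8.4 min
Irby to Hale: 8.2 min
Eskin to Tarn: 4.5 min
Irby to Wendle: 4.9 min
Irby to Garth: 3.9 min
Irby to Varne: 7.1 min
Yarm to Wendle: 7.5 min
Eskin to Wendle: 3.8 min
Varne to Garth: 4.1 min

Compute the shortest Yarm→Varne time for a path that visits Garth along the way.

20.4 min

Shortest Yarm→Garth: Yarm → Wendle → Irby → Garth = 16.3
Shortest Garth→Varne: Garth → Varne = 4.1
Total via Garth: 16.3 + 4.1 = 20.4 min.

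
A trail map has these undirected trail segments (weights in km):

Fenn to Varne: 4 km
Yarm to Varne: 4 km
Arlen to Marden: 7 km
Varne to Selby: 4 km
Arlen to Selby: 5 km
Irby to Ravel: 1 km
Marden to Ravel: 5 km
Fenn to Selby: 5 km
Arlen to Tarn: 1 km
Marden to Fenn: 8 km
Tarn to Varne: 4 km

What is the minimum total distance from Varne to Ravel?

Compare a few routes:
Varne → Selby → Arlen → Marden → Ravel: 4+5+7+5 = 21
Varne → Selby → Fenn → Marden → Ravel: 4+5+8+5 = 22
Varne → Fenn → Marden → Ravel: 4+8+5 = 17
Cheapest is Varne → Fenn → Marden → Ravel at 17 km.

17 km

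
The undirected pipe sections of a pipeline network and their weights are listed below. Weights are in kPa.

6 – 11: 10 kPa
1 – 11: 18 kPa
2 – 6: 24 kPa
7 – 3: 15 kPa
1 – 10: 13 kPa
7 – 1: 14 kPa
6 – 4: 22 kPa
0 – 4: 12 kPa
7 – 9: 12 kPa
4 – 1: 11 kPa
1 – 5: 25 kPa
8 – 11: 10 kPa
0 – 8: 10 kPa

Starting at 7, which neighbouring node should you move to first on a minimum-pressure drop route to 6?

Candidate routes:
7–1–11–6: 14+18+10 = 42
7–1–4–6: 14+11+22 = 47
The minimum is 42 kPa via 7–1–11–6.
So from 7 the first move is to 1.

1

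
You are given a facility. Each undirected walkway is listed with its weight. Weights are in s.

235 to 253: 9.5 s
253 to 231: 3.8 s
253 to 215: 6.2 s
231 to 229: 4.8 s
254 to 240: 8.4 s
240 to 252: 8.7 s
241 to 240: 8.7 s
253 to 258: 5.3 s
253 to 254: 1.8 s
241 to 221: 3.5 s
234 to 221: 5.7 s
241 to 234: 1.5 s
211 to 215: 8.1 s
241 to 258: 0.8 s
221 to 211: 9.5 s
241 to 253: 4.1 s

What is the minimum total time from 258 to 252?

Running Dijkstra from 258:
258: 0
241: 0.8  (via 258)
234: 2.3  (via 241)
221: 4.3  (via 241)
253: 4.9  (via 241)
254: 6.7  (via 253)
231: 8.7  (via 253)
240: 9.5  (via 241)
215: 11.1  (via 253)
229: 13.5  (via 231)
211: 13.8  (via 221)
235: 14.4  (via 253)
252: 18.2  (via 240)
Shortest route: 258 → 241 → 240 → 252 = 18.2 s.

18.2 s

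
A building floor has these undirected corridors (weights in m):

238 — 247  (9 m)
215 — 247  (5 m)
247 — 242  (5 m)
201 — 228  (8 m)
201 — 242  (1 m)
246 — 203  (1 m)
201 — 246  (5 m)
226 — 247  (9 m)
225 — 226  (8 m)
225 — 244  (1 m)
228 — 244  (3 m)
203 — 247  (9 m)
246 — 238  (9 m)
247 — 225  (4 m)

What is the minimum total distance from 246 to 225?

Compare a few routes:
246–201–242–247–225: 5+1+5+4 = 15
246–238–247–225: 9+9+4 = 22
246–201–228–244–225: 5+8+3+1 = 17
246–203–247–225: 1+9+4 = 14
The minimum is 14 m via 246–203–247–225.

14 m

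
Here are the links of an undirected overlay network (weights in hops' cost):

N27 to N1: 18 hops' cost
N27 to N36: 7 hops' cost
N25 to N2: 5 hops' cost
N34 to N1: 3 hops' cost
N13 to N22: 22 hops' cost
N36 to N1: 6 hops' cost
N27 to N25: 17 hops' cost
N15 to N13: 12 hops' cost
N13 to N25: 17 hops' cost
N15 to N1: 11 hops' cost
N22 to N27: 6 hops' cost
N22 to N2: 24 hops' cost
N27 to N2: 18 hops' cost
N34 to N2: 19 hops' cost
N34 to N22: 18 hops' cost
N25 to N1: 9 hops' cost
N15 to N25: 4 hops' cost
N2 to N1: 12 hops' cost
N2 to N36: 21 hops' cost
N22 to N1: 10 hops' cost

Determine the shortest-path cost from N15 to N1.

11 hops' cost

Compare a few routes:
N15 → N1: 11 = 11
N15 → N25 → N2 → N1: 4+5+12 = 21
N15 → N25 → N1: 4+9 = 13
Cheapest is N15 → N1 at 11 hops' cost.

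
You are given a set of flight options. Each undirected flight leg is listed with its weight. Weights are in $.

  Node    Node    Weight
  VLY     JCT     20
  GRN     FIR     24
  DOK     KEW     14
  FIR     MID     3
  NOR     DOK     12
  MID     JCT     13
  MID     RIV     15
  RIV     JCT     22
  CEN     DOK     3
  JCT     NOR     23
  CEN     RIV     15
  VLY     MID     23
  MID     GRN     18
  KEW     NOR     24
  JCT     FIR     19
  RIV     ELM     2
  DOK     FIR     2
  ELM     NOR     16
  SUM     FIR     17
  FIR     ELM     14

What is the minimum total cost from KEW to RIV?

Compare a few routes:
KEW → DOK → FIR → MID → RIV: 14+2+3+15 = 34
KEW → DOK → CEN → RIV: 14+3+15 = 32
The minimum is $32 via KEW → DOK → CEN → RIV.

$32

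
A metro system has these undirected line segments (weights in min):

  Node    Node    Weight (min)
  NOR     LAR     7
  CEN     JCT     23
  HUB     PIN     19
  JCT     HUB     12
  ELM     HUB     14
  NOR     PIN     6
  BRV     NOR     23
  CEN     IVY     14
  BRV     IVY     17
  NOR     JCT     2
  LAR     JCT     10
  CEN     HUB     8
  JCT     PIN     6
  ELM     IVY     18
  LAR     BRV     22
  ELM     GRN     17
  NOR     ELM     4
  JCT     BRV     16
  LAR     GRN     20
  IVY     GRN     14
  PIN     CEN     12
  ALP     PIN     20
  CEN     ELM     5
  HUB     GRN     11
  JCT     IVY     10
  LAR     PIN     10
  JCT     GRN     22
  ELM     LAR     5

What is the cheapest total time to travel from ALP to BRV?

Running Dijkstra from ALP:
ALP: 0
PIN: 20  (via ALP)
NOR: 26  (via PIN)
JCT: 26  (via PIN)
LAR: 30  (via PIN)
ELM: 30  (via NOR)
CEN: 32  (via PIN)
IVY: 36  (via JCT)
HUB: 38  (via JCT)
BRV: 42  (via JCT)
Shortest route: ALP–PIN–JCT–BRV = 42 min.

42 min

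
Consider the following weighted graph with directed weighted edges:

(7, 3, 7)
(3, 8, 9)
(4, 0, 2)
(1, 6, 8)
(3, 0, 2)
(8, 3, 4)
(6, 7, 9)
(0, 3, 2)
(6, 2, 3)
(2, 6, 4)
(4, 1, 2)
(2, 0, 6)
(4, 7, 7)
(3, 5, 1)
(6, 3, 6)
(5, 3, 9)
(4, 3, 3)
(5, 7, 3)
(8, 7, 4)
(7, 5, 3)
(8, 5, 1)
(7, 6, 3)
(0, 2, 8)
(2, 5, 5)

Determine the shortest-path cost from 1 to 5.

15

Enumerating some paths:
1 - 6 - 2 - 5: 8+3+5 = 16
1 - 6 - 3 - 5: 8+6+1 = 15
Cheapest is 1 - 6 - 3 - 5 at 15.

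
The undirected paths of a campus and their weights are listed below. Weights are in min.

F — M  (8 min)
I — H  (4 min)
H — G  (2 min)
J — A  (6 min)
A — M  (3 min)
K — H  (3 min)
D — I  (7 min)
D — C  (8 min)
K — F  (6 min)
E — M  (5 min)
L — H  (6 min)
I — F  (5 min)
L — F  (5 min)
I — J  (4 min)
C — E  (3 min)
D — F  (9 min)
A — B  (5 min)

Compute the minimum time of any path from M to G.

19 min

Shortest distances from M:
M: 0
A: 3  (via M)
E: 5  (via M)
B: 8  (via A)
C: 8  (via E)
F: 8  (via M)
J: 9  (via A)
I: 13  (via F)
L: 13  (via F)
K: 14  (via F)
D: 16  (via C)
H: 17  (via I)
G: 19  (via H)
Shortest route: M–F–I–H–G = 19 min.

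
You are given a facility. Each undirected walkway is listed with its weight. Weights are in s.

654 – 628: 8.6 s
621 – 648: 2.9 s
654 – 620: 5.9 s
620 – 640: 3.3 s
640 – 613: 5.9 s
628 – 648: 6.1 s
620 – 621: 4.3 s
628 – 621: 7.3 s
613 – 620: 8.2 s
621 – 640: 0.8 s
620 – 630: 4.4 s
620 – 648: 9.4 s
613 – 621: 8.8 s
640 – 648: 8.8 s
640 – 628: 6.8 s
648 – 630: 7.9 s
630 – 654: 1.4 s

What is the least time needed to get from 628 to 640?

Settle nodes by increasing distance from 628:
628: 0
648: 6.1  (via 628)
640: 6.8  (via 628)
Shortest route: 628–640 = 6.8 s.

6.8 s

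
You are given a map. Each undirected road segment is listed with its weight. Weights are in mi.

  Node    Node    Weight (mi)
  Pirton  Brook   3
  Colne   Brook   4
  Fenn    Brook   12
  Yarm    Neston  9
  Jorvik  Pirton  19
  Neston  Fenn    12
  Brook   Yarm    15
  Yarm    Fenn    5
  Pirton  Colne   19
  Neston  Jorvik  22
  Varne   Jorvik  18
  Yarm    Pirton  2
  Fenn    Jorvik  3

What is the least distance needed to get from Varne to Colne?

Candidate routes:
Varne - Jorvik - Fenn - Brook - Colne: 18+3+12+4 = 37
Varne - Jorvik - Fenn - Yarm - Pirton - Brook - Colne: 18+3+5+2+3+4 = 35
Cheapest is Varne - Jorvik - Fenn - Yarm - Pirton - Brook - Colne at 35 mi.

35 mi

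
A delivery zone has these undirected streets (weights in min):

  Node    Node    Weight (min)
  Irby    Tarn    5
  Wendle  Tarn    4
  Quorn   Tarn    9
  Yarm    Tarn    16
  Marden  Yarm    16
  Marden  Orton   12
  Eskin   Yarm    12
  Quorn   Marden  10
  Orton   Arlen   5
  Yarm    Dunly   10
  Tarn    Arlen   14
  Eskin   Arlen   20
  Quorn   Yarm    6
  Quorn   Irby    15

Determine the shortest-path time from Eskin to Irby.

32 min

Shortest distances from Eskin:
Eskin: 0
Yarm: 12  (via Eskin)
Quorn: 18  (via Yarm)
Arlen: 20  (via Eskin)
Dunly: 22  (via Yarm)
Orton: 25  (via Arlen)
Tarn: 27  (via Quorn)
Marden: 28  (via Yarm)
Wendle: 31  (via Tarn)
Irby: 32  (via Tarn)
Shortest route: Eskin → Yarm → Quorn → Tarn → Irby = 32 min.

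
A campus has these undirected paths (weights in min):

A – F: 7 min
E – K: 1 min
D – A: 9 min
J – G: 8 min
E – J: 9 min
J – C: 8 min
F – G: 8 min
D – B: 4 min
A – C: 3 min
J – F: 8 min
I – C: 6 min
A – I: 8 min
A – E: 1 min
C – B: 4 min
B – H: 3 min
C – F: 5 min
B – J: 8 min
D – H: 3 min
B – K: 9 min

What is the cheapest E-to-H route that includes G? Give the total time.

35 min

Shortest E→G: E → A → F → G = 16
Shortest G→H: G → J → B → H = 19
Total via G: 16 + 19 = 35 min.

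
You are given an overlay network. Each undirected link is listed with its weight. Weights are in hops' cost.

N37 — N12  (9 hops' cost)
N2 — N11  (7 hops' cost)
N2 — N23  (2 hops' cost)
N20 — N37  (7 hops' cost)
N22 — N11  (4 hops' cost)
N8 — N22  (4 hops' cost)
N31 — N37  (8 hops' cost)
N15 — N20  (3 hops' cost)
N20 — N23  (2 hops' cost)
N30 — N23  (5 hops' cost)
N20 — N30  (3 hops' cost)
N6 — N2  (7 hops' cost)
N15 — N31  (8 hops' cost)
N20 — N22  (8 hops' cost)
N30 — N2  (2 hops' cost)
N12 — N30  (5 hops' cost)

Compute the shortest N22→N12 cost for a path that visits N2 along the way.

18 hops' cost

Shortest N22→N2: N22 → N11 → N2 = 11
Best N2 to N12: N2 → N30 → N12 costing 7
Total via N2: 11 + 7 = 18 hops' cost.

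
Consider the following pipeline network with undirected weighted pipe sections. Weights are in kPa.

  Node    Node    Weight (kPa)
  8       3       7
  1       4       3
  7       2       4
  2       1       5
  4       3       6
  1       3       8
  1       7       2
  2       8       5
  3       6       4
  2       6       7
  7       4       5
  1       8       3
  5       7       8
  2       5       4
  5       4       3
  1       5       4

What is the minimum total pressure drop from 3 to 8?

Enumerating some paths:
3 - 8: 7 = 7
3 - 1 - 8: 8+3 = 11
Cheapest is 3 - 8 at 7 kPa.

7 kPa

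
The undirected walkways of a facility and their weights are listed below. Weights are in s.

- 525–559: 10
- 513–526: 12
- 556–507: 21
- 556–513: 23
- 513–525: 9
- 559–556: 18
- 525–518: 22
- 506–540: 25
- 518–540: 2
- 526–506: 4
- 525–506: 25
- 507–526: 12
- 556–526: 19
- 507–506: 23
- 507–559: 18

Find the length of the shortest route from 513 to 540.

33 s

Enumerating some paths:
513 - 525 - 506 - 540: 9+25+25 = 59
513 - 526 - 506 - 525 - 518 - 540: 12+4+25+22+2 = 65
513 - 526 - 506 - 540: 12+4+25 = 41
513 - 525 - 518 - 540: 9+22+2 = 33
The minimum is 33 s via 513 - 525 - 518 - 540.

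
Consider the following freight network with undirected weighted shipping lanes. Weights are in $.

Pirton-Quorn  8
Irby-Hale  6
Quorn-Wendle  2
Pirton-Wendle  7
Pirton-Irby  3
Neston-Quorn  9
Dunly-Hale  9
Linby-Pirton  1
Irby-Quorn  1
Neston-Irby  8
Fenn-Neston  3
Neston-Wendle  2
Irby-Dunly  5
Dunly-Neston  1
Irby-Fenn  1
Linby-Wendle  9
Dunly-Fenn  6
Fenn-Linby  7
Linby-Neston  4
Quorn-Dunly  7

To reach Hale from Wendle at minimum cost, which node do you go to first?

Quorn

Enumerating some paths:
Wendle → Quorn → Irby → Hale: 2+1+6 = 9
Wendle → Neston → Fenn → Irby → Hale: 2+3+1+6 = 12
Wendle → Neston → Dunly → Irby → Hale: 2+1+5+6 = 14
Wendle → Neston → Dunly → Hale: 2+1+9 = 12
Cheapest is Wendle → Quorn → Irby → Hale at $9.
So from Wendle the first move is to Quorn.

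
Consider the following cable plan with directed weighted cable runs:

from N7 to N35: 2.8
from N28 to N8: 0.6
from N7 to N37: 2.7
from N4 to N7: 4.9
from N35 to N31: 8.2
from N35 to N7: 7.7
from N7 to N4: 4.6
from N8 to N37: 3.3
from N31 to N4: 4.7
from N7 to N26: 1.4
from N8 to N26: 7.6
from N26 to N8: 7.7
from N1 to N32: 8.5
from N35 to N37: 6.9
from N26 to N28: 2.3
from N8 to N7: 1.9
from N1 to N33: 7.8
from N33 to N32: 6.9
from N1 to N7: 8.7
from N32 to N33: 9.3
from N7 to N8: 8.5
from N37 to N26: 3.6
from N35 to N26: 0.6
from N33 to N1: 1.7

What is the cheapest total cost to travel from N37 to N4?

13

Shortest distances from N37:
N37: 0
N26: 3.6  (via N37)
N28: 5.9  (via N26)
N8: 6.5  (via N28)
N7: 8.4  (via N8)
N35: 11.2  (via N7)
N4: 13  (via N7)
Shortest route: N37 → N26 → N28 → N8 → N7 → N4 = 13.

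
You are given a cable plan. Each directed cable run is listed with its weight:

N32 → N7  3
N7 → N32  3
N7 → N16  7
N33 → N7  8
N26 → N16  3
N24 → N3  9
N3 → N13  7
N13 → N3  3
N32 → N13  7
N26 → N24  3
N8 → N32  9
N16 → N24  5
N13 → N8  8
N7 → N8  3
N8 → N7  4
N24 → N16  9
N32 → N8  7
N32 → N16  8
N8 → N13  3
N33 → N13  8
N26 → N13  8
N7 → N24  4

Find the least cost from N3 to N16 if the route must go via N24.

32

Best N3 to N24: N3 → N13 → N8 → N7 → N24 costing 23
Best N24 to N16: N24 → N16 costing 9
Total via N24: 23 + 9 = 32.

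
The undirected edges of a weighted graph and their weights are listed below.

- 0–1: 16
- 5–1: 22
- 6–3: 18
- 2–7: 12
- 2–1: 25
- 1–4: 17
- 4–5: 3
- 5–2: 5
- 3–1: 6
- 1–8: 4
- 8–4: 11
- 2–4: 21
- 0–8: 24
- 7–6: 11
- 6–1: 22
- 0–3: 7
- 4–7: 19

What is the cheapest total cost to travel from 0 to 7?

36

Compare a few routes:
0 - 3 - 6 - 7: 7+18+11 = 36
0 - 3 - 1 - 8 - 4 - 5 - 2 - 7: 7+6+4+11+3+5+12 = 48
0 - 3 - 1 - 8 - 4 - 7: 7+6+4+11+19 = 47
0 - 3 - 1 - 6 - 7: 7+6+22+11 = 46
The minimum is 36 via 0 - 3 - 6 - 7.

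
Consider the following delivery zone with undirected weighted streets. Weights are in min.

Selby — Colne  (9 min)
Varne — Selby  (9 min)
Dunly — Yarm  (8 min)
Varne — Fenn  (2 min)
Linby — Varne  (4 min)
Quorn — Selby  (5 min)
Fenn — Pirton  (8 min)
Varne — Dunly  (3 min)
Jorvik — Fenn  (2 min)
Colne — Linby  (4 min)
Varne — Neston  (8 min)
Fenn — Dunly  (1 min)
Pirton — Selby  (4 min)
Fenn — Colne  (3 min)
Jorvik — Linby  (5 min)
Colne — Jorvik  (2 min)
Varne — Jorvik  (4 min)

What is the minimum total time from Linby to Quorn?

Compare a few routes:
Linby - Jorvik - Varne - Selby - Quorn: 5+4+9+5 = 23
Linby - Colne - Selby - Quorn: 4+9+5 = 18
Linby - Jorvik - Colne - Selby - Quorn: 5+2+9+5 = 21
The minimum is 18 min via Linby - Colne - Selby - Quorn.

18 min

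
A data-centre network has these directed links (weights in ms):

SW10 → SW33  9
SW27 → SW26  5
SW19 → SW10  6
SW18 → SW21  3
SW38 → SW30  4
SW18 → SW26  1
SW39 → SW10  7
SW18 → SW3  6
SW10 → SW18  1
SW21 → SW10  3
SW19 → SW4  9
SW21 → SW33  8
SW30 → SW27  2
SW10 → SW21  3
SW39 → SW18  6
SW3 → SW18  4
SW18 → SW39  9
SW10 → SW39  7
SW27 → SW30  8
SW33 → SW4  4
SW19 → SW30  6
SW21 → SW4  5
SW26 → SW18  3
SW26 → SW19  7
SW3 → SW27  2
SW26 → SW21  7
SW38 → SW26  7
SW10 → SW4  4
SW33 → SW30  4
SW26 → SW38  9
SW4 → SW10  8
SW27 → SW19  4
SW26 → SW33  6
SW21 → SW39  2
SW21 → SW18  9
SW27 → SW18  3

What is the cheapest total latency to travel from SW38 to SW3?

Shortest distances from SW38:
SW38: 0
SW30: 4  (via SW38)
SW27: 6  (via SW30)
SW26: 7  (via SW38)
SW18: 9  (via SW27)
SW19: 10  (via SW27)
SW21: 12  (via SW18)
SW33: 13  (via SW26)
SW39: 14  (via SW21)
SW10: 15  (via SW21)
SW3: 15  (via SW18)
Shortest route: SW38–SW30–SW27–SW18–SW3 = 15 ms.

15 ms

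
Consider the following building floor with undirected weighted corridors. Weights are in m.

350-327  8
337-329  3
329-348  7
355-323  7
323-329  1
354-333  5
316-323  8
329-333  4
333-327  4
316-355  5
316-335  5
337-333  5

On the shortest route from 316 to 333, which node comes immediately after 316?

323

Enumerating some paths:
316–323–329–333: 8+1+4 = 13
316–355–323–329–333: 5+7+1+4 = 17
Cheapest is 316–323–329–333 at 13 m.
So from 316 the first move is to 323.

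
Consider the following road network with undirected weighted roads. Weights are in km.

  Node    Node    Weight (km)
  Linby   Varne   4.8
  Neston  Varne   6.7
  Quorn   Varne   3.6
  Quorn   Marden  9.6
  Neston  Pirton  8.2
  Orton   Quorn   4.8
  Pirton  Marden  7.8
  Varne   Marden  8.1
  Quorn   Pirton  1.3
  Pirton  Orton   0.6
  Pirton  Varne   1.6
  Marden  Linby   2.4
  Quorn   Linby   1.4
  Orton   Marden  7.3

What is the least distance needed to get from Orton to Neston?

8.8 km

Settle nodes by increasing distance from Orton:
Orton: 0
Pirton: 0.6  (via Orton)
Quorn: 1.9  (via Pirton)
Varne: 2.2  (via Pirton)
Linby: 3.3  (via Quorn)
Marden: 5.7  (via Linby)
Neston: 8.8  (via Pirton)
Shortest route: Orton–Pirton–Neston = 8.8 km.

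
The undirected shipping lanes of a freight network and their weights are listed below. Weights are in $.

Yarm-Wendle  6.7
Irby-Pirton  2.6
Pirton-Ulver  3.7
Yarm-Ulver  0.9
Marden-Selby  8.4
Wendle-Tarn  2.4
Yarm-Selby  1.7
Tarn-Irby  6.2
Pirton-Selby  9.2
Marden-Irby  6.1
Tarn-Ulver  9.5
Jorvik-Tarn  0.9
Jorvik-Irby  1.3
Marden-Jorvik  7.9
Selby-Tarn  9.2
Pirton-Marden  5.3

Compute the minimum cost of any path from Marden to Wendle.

Enumerating some paths:
Marden → Irby → Jorvik → Tarn → Wendle: 6.1+1.3+0.9+2.4 = 10.7
Marden → Jorvik → Tarn → Wendle: 7.9+0.9+2.4 = 11.2
Marden → Pirton → Irby → Jorvik → Tarn → Wendle: 5.3+2.6+1.3+0.9+2.4 = 12.5
Cheapest is Marden → Irby → Jorvik → Tarn → Wendle at $10.7.

$10.7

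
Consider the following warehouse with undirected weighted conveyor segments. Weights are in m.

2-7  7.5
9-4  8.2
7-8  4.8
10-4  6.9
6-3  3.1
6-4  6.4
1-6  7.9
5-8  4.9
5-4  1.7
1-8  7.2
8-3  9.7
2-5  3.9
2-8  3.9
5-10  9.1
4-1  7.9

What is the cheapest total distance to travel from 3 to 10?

16.4 m

Compare a few routes:
3 - 8 - 5 - 4 - 10: 9.7+4.9+1.7+6.9 = 23.2
3 - 6 - 4 - 10: 3.1+6.4+6.9 = 16.4
3 - 6 - 4 - 5 - 10: 3.1+6.4+1.7+9.1 = 20.3
Cheapest is 3 - 6 - 4 - 10 at 16.4 m.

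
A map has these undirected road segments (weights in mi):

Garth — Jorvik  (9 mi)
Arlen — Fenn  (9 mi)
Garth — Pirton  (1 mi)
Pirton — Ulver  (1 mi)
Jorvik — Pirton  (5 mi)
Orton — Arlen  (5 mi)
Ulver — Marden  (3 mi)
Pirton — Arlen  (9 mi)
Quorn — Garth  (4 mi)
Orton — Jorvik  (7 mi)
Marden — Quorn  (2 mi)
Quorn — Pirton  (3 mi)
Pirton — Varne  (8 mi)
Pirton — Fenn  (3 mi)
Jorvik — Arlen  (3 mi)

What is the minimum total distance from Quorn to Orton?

15 mi

Enumerating some paths:
Quorn - Pirton - Jorvik - Orton: 3+5+7 = 15
Quorn - Pirton - Jorvik - Arlen - Orton: 3+5+3+5 = 16
Quorn - Garth - Pirton - Jorvik - Orton: 4+1+5+7 = 17
Cheapest is Quorn - Pirton - Jorvik - Orton at 15 mi.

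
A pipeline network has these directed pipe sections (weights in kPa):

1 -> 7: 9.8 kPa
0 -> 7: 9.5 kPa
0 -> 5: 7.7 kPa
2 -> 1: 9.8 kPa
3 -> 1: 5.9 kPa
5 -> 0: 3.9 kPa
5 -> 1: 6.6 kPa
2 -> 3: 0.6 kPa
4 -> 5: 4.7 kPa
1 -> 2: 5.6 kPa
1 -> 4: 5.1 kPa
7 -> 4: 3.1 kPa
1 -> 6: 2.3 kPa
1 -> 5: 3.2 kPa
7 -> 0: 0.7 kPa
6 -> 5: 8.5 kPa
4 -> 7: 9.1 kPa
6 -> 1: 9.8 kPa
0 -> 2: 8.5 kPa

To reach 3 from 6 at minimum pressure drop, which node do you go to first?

Candidate routes:
6–5–1–2–3: 8.5+6.6+5.6+0.6 = 21.3
6–1–2–3: 9.8+5.6+0.6 = 16
The minimum is 16 kPa via 6–1–2–3.
So from 6 the first move is to 1.

1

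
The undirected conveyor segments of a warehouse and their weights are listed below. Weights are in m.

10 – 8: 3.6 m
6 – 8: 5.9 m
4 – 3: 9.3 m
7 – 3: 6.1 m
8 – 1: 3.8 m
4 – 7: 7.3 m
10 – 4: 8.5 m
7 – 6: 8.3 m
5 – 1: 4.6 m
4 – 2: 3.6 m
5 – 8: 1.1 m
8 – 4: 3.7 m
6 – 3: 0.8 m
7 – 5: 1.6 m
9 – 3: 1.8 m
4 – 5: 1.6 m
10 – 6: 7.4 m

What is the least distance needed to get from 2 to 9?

Compare a few routes:
2 - 4 - 8 - 6 - 3 - 9: 3.6+3.7+5.9+0.8+1.8 = 15.8
2 - 4 - 5 - 8 - 6 - 3 - 9: 3.6+1.6+1.1+5.9+0.8+1.8 = 14.8
2 - 4 - 3 - 9: 3.6+9.3+1.8 = 14.7
The minimum is 14.7 m via 2 - 4 - 3 - 9.

14.7 m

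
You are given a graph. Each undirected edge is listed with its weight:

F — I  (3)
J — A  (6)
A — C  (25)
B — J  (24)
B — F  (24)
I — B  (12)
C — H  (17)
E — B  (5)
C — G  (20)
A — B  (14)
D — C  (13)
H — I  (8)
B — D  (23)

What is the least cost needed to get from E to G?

61

Candidate routes:
E - B - A - C - G: 5+14+25+20 = 64
E - B - D - C - G: 5+23+13+20 = 61
E - B - I - H - C - G: 5+12+8+17+20 = 62
The minimum is 61 via E - B - D - C - G.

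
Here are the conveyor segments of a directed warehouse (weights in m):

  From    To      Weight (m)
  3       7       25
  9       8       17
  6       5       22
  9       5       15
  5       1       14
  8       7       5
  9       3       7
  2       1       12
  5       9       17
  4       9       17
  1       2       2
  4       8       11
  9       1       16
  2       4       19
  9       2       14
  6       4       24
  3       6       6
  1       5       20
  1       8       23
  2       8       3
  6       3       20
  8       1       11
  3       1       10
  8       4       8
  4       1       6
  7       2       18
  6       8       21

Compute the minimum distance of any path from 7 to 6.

59 m

Compare a few routes:
7–2–4–9–3–6: 18+19+17+7+6 = 67
7–2–8–1–5–9–3–6: 18+3+11+20+17+7+6 = 82
7–2–1–5–9–3–6: 18+12+20+17+7+6 = 80
7–2–8–4–9–3–6: 18+3+8+17+7+6 = 59
The minimum is 59 m via 7–2–8–4–9–3–6.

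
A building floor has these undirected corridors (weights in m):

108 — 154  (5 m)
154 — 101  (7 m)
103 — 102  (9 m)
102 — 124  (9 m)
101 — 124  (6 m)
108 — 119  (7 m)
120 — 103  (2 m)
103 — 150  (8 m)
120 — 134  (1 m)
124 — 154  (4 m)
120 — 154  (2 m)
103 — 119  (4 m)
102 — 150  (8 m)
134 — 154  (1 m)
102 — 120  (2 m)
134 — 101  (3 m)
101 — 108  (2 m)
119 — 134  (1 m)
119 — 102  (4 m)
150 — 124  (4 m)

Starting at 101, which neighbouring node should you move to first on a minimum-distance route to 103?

134

Enumerating some paths:
101 → 154 → 120 → 103: 7+2+2 = 11
101 → 134 → 119 → 103: 3+1+4 = 8
101 → 134 → 154 → 120 → 103: 3+1+2+2 = 8
101 → 134 → 120 → 103: 3+1+2 = 6
Cheapest is 101 → 134 → 120 → 103 at 6 m.
So from 101 the first move is to 134.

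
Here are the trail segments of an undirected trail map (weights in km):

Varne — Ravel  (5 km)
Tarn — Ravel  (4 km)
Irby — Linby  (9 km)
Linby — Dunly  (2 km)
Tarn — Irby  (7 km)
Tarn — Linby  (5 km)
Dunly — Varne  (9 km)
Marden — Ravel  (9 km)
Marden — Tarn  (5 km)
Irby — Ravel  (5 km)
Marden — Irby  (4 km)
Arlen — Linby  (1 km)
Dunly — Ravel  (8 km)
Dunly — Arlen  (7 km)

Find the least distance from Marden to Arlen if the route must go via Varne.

26 km

Best Marden to Varne: Marden–Ravel–Varne costing 14
Shortest Varne→Arlen: Varne–Dunly–Linby–Arlen = 12
Total via Varne: 14 + 12 = 26 km.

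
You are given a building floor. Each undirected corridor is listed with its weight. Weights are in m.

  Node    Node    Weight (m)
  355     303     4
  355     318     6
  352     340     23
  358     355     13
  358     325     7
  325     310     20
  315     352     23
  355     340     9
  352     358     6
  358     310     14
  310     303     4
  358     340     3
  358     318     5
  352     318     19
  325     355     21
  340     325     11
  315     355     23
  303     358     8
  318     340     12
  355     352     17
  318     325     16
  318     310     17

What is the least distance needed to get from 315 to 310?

Shortest distances from 315:
315: 0
352: 23  (via 315)
355: 23  (via 315)
303: 27  (via 355)
358: 29  (via 352)
318: 29  (via 355)
310: 31  (via 303)
Shortest route: 315 → 355 → 303 → 310 = 31 m.

31 m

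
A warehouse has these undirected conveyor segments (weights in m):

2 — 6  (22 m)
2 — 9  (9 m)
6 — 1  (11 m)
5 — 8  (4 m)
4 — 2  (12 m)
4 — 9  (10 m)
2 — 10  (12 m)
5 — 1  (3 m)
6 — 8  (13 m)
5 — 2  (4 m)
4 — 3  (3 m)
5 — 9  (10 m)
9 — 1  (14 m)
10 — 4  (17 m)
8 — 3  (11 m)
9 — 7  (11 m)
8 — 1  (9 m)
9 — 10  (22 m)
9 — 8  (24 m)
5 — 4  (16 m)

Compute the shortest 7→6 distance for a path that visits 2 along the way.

Shortest 7→2: 7–9–2 = 20
Best 2 to 6: 2–5–1–6 costing 18
Total via 2: 20 + 18 = 38 m.

38 m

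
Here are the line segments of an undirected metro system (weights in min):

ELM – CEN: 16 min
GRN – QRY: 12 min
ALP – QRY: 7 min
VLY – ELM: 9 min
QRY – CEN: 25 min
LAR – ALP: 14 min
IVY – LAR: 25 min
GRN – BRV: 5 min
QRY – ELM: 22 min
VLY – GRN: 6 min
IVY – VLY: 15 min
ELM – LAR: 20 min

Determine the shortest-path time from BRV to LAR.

Enumerating some paths:
BRV - GRN - QRY - ELM - LAR: 5+12+22+20 = 59
BRV - GRN - QRY - ALP - LAR: 5+12+7+14 = 38
BRV - GRN - VLY - IVY - LAR: 5+6+15+25 = 51
BRV - GRN - VLY - ELM - LAR: 5+6+9+20 = 40
The minimum is 38 min via BRV - GRN - QRY - ALP - LAR.

38 min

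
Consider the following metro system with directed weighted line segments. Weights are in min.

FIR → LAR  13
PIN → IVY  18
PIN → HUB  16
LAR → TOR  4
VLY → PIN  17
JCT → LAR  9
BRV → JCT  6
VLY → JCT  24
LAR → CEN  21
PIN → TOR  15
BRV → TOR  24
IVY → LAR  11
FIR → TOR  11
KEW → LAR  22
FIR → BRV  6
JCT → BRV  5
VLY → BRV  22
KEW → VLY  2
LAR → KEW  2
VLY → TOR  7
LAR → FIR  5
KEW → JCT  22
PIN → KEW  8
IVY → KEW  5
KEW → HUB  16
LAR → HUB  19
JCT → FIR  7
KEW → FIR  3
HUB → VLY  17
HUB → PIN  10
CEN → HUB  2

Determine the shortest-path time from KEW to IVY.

37 min

Candidate routes:
KEW–VLY–PIN–IVY: 2+17+18 = 37
KEW–HUB–PIN–IVY: 16+10+18 = 44
Cheapest is KEW–VLY–PIN–IVY at 37 min.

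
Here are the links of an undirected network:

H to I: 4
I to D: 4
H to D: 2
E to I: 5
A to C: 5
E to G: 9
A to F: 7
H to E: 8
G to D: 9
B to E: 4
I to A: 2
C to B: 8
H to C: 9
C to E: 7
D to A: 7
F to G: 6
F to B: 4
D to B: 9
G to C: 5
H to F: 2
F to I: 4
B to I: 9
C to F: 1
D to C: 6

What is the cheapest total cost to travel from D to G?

Running Dijkstra from D:
D: 0
H: 2  (via D)
F: 4  (via H)
I: 4  (via D)
C: 5  (via F)
A: 6  (via I)
B: 8  (via F)
E: 9  (via I)
G: 9  (via D)
Shortest route: D–G = 9.

9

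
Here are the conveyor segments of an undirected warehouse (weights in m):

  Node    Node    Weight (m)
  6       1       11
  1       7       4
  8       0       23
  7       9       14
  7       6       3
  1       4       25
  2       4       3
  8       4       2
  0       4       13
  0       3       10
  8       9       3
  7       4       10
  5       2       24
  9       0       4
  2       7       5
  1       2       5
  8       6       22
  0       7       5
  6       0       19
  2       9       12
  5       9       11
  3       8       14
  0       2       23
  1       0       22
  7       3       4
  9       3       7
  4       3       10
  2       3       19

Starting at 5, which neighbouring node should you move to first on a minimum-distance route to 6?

9

Compare a few routes:
5–9–8–4–2–7–6: 11+3+2+3+5+3 = 27
5–9–3–7–6: 11+7+4+3 = 25
5–9–0–7–6: 11+4+5+3 = 23
The minimum is 23 m via 5–9–0–7–6.
So from 5 the first move is to 9.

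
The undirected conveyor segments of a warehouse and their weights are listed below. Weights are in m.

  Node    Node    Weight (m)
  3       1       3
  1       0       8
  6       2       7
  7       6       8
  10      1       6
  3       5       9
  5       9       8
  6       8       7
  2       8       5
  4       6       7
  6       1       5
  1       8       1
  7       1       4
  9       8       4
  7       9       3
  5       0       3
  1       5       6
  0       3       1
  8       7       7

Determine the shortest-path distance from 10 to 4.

Settle nodes by increasing distance from 10:
10: 0
1: 6  (via 10)
8: 7  (via 1)
3: 9  (via 1)
0: 10  (via 3)
7: 10  (via 1)
6: 11  (via 1)
9: 11  (via 8)
2: 12  (via 8)
5: 12  (via 1)
4: 18  (via 6)
Shortest route: 10–1–6–4 = 18 m.

18 m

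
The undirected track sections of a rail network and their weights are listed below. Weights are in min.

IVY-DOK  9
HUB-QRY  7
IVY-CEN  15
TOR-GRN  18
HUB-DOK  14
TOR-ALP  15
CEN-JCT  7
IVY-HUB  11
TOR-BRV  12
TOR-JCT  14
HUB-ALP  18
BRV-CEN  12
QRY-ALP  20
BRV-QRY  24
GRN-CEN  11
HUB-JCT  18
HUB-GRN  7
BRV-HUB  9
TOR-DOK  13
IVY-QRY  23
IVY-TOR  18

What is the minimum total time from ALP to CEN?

Settle nodes by increasing distance from ALP:
ALP: 0
TOR: 15  (via ALP)
HUB: 18  (via ALP)
QRY: 20  (via ALP)
GRN: 25  (via HUB)
BRV: 27  (via TOR)
DOK: 28  (via TOR)
IVY: 29  (via HUB)
JCT: 29  (via TOR)
CEN: 36  (via GRN)
Shortest route: ALP → HUB → GRN → CEN = 36 min.

36 min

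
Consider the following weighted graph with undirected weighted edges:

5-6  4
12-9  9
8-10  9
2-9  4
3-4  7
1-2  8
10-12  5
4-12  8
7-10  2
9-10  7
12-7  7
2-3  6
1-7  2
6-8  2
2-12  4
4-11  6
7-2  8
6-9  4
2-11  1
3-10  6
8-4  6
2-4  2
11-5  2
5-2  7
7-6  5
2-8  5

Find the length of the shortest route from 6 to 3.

Compare a few routes:
6–8–2–3: 2+5+6 = 13
6–9–2–3: 4+4+6 = 14
Cheapest is 6–8–2–3 at 13.

13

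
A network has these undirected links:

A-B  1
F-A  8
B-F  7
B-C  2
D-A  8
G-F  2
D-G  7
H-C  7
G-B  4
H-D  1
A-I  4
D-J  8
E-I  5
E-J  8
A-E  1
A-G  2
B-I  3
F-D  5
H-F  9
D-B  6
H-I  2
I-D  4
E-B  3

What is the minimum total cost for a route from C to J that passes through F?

20

Best C to F: C–B–A–G–F costing 7
Shortest F→J: F–D–J = 13
Total via F: 7 + 13 = 20.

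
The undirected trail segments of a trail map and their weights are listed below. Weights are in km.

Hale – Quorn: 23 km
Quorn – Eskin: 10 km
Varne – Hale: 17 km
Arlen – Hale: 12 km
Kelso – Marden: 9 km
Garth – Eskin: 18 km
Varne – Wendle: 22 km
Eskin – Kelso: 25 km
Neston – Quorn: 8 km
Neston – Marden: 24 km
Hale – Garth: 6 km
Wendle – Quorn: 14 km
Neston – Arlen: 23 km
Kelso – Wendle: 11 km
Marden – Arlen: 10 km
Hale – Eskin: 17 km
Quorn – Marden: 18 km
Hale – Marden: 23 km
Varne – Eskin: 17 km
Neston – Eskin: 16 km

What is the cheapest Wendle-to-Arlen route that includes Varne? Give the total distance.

Best Wendle to Varne: Wendle → Varne costing 22
Shortest Varne→Arlen: Varne → Hale → Arlen = 29
Total via Varne: 22 + 29 = 51 km.

51 km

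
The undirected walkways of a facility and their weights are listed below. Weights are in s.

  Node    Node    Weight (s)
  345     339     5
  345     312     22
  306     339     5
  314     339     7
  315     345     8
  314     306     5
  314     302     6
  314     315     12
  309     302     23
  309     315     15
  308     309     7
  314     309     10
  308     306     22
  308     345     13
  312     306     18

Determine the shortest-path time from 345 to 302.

Enumerating some paths:
345 - 308 - 309 - 314 - 302: 13+7+10+6 = 36
345 - 339 - 314 - 302: 5+7+6 = 18
345 - 315 - 314 - 302: 8+12+6 = 26
345 - 339 - 306 - 314 - 302: 5+5+5+6 = 21
The minimum is 18 s via 345 - 339 - 314 - 302.

18 s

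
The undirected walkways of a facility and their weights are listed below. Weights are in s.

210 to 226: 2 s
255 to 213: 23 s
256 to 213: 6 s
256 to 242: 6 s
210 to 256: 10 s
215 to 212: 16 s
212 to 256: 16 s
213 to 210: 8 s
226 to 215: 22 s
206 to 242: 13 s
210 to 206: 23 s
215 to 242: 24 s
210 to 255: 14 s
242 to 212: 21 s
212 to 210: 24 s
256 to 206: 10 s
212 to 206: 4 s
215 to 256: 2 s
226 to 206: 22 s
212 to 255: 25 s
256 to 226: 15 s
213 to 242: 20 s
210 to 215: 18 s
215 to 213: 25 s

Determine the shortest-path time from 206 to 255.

29 s

Candidate routes:
206 - 256 - 210 - 255: 10+10+14 = 34
206 - 212 - 255: 4+25 = 29
The minimum is 29 s via 206 - 212 - 255.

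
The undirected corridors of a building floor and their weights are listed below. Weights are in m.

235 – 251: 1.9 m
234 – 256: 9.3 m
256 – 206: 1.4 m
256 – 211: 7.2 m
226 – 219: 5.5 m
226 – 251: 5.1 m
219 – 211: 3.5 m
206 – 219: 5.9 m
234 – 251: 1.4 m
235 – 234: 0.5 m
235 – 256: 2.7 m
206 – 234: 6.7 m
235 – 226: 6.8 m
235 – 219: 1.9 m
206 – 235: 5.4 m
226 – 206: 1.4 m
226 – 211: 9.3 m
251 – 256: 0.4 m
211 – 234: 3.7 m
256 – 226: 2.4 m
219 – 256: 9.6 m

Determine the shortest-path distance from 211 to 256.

5.5 m

Candidate routes:
211 → 234 → 251 → 256: 3.7+1.4+0.4 = 5.5
211 → 234 → 235 → 251 → 256: 3.7+0.5+1.9+0.4 = 6.5
Cheapest is 211 → 234 → 251 → 256 at 5.5 m.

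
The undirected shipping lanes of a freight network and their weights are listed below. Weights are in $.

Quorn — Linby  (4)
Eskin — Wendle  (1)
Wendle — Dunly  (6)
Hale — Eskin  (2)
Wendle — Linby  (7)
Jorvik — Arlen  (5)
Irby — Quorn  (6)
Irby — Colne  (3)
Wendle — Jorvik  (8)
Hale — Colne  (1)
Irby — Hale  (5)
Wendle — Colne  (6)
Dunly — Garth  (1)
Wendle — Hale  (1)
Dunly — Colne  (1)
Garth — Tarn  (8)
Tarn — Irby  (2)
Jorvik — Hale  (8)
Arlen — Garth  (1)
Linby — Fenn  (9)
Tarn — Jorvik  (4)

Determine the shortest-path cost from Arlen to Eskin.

Shortest distances from Arlen:
Arlen: 0
Garth: 1  (via Arlen)
Dunly: 2  (via Garth)
Colne: 3  (via Dunly)
Hale: 4  (via Colne)
Jorvik: 5  (via Arlen)
Wendle: 5  (via Hale)
Eskin: 6  (via Hale)
Shortest route: Arlen–Garth–Dunly–Colne–Hale–Eskin = $6.

$6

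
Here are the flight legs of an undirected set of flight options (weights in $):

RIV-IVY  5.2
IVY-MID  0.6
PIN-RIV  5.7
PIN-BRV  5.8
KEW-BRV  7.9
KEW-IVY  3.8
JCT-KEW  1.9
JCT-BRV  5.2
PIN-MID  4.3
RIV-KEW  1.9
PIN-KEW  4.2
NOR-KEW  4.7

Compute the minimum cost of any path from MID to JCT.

Enumerating some paths:
MID - PIN - KEW - JCT: 4.3+4.2+1.9 = 10.4
MID - IVY - KEW - JCT: 0.6+3.8+1.9 = 6.3
MID - IVY - RIV - KEW - JCT: 0.6+5.2+1.9+1.9 = 9.6
MID - PIN - RIV - KEW - JCT: 4.3+5.7+1.9+1.9 = 13.8
Cheapest is MID - IVY - KEW - JCT at $6.3.

$6.3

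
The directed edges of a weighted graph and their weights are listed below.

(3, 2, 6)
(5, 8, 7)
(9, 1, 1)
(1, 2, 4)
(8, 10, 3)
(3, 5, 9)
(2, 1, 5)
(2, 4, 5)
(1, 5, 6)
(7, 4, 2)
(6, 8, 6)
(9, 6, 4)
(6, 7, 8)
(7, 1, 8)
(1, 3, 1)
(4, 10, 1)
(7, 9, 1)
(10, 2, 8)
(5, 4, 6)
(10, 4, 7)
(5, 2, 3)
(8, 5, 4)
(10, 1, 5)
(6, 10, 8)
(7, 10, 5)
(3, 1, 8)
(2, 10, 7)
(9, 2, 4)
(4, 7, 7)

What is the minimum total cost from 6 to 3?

11

Shortest distances from 6:
6: 0
8: 6  (via 6)
7: 8  (via 6)
10: 8  (via 6)
9: 9  (via 7)
1: 10  (via 9)
4: 10  (via 7)
5: 10  (via 8)
3: 11  (via 1)
Shortest route: 6 → 7 → 9 → 1 → 3 = 11.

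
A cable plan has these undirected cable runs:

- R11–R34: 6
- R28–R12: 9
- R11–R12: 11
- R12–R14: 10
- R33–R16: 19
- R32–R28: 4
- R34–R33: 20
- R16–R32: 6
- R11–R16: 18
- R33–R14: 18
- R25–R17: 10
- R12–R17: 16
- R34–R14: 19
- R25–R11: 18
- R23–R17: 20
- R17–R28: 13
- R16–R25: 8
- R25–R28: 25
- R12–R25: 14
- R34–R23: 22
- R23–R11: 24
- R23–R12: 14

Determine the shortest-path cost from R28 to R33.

29

Settle nodes by increasing distance from R28:
R28: 0
R32: 4  (via R28)
R12: 9  (via R28)
R16: 10  (via R32)
R17: 13  (via R28)
R25: 18  (via R16)
R14: 19  (via R12)
R11: 20  (via R12)
R23: 23  (via R12)
R34: 26  (via R11)
R33: 29  (via R16)
Shortest route: R28 → R32 → R16 → R33 = 29.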